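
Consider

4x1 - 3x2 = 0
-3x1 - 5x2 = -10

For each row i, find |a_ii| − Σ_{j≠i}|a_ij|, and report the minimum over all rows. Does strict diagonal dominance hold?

row 1: |4| − (3) = 1
row 2: |-5| − (3) = 2
minimum over rows = 1 → strictly diagonally dominant (convergence guaranteed)

1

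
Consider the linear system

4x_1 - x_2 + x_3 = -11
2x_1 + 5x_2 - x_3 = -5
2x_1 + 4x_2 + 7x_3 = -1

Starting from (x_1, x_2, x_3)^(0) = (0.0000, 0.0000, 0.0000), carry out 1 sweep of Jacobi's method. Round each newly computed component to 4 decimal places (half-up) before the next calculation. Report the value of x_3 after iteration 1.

Iteration 1:
  x_1 = (-11 - (-1)·0.0000 - (1)·0.0000) / (4) = -2.7500
  x_2 = (-5 - (2)·0.0000 - (-1)·0.0000) / (5) = -1.0000
  x_3 = (-1 - (2)·0.0000 - (4)·0.0000) / (7) = -0.1429

-0.1429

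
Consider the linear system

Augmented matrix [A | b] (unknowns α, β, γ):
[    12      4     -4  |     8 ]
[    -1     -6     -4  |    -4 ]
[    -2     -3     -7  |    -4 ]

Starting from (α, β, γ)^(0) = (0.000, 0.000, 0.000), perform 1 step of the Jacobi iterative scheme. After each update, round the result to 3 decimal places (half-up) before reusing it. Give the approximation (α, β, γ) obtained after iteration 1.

(0.667, 0.667, 0.571)

Iteration 1:
  α = (8 - (4)·0.000 - (-4)·0.000) / (12) = 0.667
  β = (-4 - (-1)·0.000 - (-4)·0.000) / (-6) = 0.667
  γ = (-4 - (-2)·0.000 - (-3)·0.000) / (-7) = 0.571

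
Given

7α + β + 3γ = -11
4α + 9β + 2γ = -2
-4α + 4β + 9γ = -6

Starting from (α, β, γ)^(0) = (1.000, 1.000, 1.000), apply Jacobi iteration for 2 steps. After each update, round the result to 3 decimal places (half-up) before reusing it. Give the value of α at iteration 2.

Iteration 1:
  α = (-11 - (1)·1.000 - (3)·1.000) / (7) = -2.143
  β = (-2 - (4)·1.000 - (2)·1.000) / (9) = -0.889
  γ = (-6 - (-4)·1.000 - (4)·1.000) / (9) = -0.667
Iteration 2:
  α = (-11 - (1)·-0.889 - (3)·-0.667) / (7) = -1.159
  β = (-2 - (4)·-2.143 - (2)·-0.667) / (9) = 0.878
  γ = (-6 - (-4)·-2.143 - (4)·-0.889) / (9) = -1.224

-1.159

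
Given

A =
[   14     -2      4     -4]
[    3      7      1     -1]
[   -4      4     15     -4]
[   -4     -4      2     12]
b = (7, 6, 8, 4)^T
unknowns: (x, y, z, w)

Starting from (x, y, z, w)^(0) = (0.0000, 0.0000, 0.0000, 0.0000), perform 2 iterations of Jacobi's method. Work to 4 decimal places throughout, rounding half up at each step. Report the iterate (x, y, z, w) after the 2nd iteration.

Iteration 1:
  x = (7 - (-2)·0.0000 - (4)·0.0000 - (-4)·0.0000) / (14) = 0.5000
  y = (6 - (3)·0.0000 - (1)·0.0000 - (-1)·0.0000) / (7) = 0.8571
  z = (8 - (-4)·0.0000 - (4)·0.0000 - (-4)·0.0000) / (15) = 0.5333
  w = (4 - (-4)·0.0000 - (-4)·0.0000 - (2)·0.0000) / (12) = 0.3333
Iteration 2:
  x = (7 - (-2)·0.8571 - (4)·0.5333 - (-4)·0.3333) / (14) = 0.5653
  y = (6 - (3)·0.5000 - (1)·0.5333 - (-1)·0.3333) / (7) = 0.6143
  z = (8 - (-4)·0.5000 - (4)·0.8571 - (-4)·0.3333) / (15) = 0.5270
  w = (4 - (-4)·0.5000 - (-4)·0.8571 - (2)·0.5333) / (12) = 0.6968

(0.5653, 0.6143, 0.5270, 0.6968)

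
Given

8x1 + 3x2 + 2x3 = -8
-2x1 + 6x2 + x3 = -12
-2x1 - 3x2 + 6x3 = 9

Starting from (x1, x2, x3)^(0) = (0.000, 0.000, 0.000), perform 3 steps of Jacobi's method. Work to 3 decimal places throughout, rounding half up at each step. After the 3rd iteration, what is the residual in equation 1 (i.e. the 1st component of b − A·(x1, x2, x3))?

-0.708

Iteration 1:
  x1 = (-8 - (3)·0.000 - (2)·0.000) / (8) = -1.000
  x2 = (-12 - (-2)·0.000 - (1)·0.000) / (6) = -2.000
  x3 = (9 - (-2)·0.000 - (-3)·0.000) / (6) = 1.500
Iteration 2:
  x1 = (-8 - (3)·-2.000 - (2)·1.500) / (8) = -0.625
  x2 = (-12 - (-2)·-1.000 - (1)·1.500) / (6) = -2.583
  x3 = (9 - (-2)·-1.000 - (-3)·-2.000) / (6) = 0.167
Iteration 3:
  x1 = (-8 - (3)·-2.583 - (2)·0.167) / (8) = -0.073
  x2 = (-12 - (-2)·-0.625 - (1)·0.167) / (6) = -2.236
  x3 = (9 - (-2)·-0.625 - (-3)·-2.583) / (6) = 0.000
Residual b − A·x = (-0.708, 1.270, 2.146)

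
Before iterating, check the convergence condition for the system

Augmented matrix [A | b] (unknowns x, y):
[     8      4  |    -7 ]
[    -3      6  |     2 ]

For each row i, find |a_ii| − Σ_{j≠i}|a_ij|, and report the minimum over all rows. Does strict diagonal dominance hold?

row 1: |8| − (4) = 4
row 2: |6| − (3) = 3
minimum over rows = 3 → strictly diagonally dominant (convergence guaranteed)

3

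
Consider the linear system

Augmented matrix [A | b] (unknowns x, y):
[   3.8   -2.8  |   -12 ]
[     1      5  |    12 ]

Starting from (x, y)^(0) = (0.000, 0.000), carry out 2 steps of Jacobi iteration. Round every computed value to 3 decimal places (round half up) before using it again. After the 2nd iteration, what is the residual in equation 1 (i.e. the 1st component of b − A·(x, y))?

Iteration 1:
  x = (-12 - (-2.8)·0.000) / (3.8) = -3.158
  y = (12 - (1)·0.000) / (5) = 2.400
Iteration 2:
  x = (-12 - (-2.8)·2.400) / (3.8) = -1.389
  y = (12 - (1)·-3.158) / (5) = 3.032
Residual b − A·x = (1.768, -1.771)

1.768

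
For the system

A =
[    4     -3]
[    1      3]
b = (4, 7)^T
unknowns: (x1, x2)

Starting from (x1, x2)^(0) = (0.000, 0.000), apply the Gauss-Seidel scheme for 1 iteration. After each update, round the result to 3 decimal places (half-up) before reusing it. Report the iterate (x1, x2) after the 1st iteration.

Iteration 1:
  x1 = (4 - (-3)·0.000) / (4) = 1.000
  x2 = (7 - (1)·1.000) / (3) = 2.000

(1.000, 2.000)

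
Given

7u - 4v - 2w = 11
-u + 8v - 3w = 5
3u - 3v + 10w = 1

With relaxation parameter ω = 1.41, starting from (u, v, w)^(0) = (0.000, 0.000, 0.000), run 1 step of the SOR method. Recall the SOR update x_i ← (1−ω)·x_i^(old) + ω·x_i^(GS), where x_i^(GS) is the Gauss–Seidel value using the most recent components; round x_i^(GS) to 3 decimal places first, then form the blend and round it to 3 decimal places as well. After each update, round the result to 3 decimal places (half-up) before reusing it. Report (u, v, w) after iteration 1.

Iteration 1:
  u: GS value = (11 - (-4)·0.000 - (-2)·0.000) / (7) = 1.571;  u ← (1−ω)·0.000 + ω·1.571 = 2.215
  v: GS value = (5 - (-1)·2.215 - (-3)·0.000) / (8) = 0.902;  v ← (1−ω)·0.000 + ω·0.902 = 1.272
  w: GS value = (1 - (3)·2.215 - (-3)·1.272) / (10) = -0.183;  w ← (1−ω)·0.000 + ω·-0.183 = -0.258

(2.215, 1.272, -0.258)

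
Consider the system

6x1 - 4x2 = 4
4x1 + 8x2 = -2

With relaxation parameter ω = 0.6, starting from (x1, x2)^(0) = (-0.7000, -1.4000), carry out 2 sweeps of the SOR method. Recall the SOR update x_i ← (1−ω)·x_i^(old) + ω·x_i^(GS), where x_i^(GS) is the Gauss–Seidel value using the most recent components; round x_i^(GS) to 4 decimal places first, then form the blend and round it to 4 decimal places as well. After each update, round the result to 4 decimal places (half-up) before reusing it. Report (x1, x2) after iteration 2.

Iteration 1:
  x1: GS value = (4 - (-4)·-1.4000) / (6) = -0.2667;  x1 ← (1−ω)·-0.7000 + ω·-0.2667 = -0.4400
  x2: GS value = (-2 - (4)·-0.4400) / (8) = -0.0300;  x2 ← (1−ω)·-1.4000 + ω·-0.0300 = -0.5780
Iteration 2:
  x1: GS value = (4 - (-4)·-0.5780) / (6) = 0.2813;  x1 ← (1−ω)·-0.4400 + ω·0.2813 = -0.0072
  x2: GS value = (-2 - (4)·-0.0072) / (8) = -0.2464;  x2 ← (1−ω)·-0.5780 + ω·-0.2464 = -0.3790

(-0.0072, -0.3790)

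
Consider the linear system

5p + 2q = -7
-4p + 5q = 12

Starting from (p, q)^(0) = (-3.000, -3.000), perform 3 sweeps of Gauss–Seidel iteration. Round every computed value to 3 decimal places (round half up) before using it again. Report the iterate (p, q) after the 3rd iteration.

Iteration 1:
  p = (-7 - (2)·-3.000) / (5) = -0.200
  q = (12 - (-4)·-0.200) / (5) = 2.240
Iteration 2:
  p = (-7 - (2)·2.240) / (5) = -2.296
  q = (12 - (-4)·-2.296) / (5) = 0.563
Iteration 3:
  p = (-7 - (2)·0.563) / (5) = -1.625
  q = (12 - (-4)·-1.625) / (5) = 1.100

(-1.625, 1.100)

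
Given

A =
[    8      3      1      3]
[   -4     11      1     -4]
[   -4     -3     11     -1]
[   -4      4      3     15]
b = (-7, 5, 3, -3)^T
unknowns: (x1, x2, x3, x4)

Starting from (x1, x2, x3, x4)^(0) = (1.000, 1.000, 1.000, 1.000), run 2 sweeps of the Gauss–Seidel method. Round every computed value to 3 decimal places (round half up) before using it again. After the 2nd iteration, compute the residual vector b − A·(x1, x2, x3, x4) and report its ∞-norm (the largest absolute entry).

Iteration 1:
  x1 = (-7 - (3)·1.000 - (1)·1.000 - (3)·1.000) / (8) = -1.750
  x2 = (5 - (-4)·-1.750 - (1)·1.000 - (-4)·1.000) / (11) = 0.091
  x3 = (3 - (-4)·-1.750 - (-3)·0.091 - (-1)·1.000) / (11) = -0.248
  x4 = (-3 - (-4)·-1.750 - (4)·0.091 - (3)·-0.248) / (15) = -0.641
Iteration 2:
  x1 = (-7 - (3)·0.091 - (1)·-0.248 - (3)·-0.641) / (8) = -0.638
  x2 = (5 - (-4)·-0.638 - (1)·-0.248 - (-4)·-0.641) / (11) = 0.012
  x3 = (3 - (-4)·-0.638 - (-3)·0.012 - (-1)·-0.641) / (11) = -0.014
  x4 = (-3 - (-4)·-0.638 - (4)·0.012 - (3)·-0.014) / (15) = -0.371
Residual b − A·x = (-0.805, 0.846, 0.267, 0.007); ∞-norm = 0.846

0.846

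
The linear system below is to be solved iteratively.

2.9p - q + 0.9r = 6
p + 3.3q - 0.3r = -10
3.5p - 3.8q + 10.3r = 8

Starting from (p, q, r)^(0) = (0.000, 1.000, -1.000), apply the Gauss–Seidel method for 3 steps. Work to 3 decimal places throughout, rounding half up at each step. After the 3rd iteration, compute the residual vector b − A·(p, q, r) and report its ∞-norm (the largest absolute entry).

0.034

Iteration 1:
  p = (6 - (-1)·1.000 - (0.9)·-1.000) / (2.9) = 2.724
  q = (-10 - (1)·2.724 - (-0.3)·-1.000) / (3.3) = -3.947
  r = (8 - (3.5)·2.724 - (-3.8)·-3.947) / (10.3) = -1.605
Iteration 2:
  p = (6 - (-1)·-3.947 - (0.9)·-1.605) / (2.9) = 1.206
  q = (-10 - (1)·1.206 - (-0.3)·-1.605) / (3.3) = -3.542
  r = (8 - (3.5)·1.206 - (-3.8)·-3.542) / (10.3) = -0.940
Iteration 3:
  p = (6 - (-1)·-3.542 - (0.9)·-0.940) / (2.9) = 1.139
  q = (-10 - (1)·1.139 - (-0.3)·-0.940) / (3.3) = -3.461
  r = (8 - (3.5)·1.139 - (-3.8)·-3.461) / (10.3) = -0.887
Residual b − A·x = (0.034, 0.016, -0.002); ∞-norm = 0.034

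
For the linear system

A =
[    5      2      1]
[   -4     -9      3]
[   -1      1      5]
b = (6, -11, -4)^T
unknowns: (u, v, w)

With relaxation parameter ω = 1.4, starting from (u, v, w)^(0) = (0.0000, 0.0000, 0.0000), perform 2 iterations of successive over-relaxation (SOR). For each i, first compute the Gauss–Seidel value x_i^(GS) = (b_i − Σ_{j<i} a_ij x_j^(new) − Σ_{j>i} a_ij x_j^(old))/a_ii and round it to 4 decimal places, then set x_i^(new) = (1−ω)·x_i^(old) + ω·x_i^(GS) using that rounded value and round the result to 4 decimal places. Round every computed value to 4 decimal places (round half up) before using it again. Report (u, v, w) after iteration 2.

Iteration 1:
  u: GS value = (6 - (2)·0.0000 - (1)·0.0000) / (5) = 1.2000;  u ← (1−ω)·0.0000 + ω·1.2000 = 1.6800
  v: GS value = (-11 - (-4)·1.6800 - (3)·0.0000) / (-9) = 0.4756;  v ← (1−ω)·0.0000 + ω·0.4756 = 0.6658
  w: GS value = (-4 - (-1)·1.6800 - (1)·0.6658) / (5) = -0.5972;  w ← (1−ω)·0.0000 + ω·-0.5972 = -0.8361
Iteration 2:
  u: GS value = (6 - (2)·0.6658 - (1)·-0.8361) / (5) = 1.1009;  u ← (1−ω)·1.6800 + ω·1.1009 = 0.8693
  v: GS value = (-11 - (-4)·0.8693 - (3)·-0.8361) / (-9) = 0.5572;  v ← (1−ω)·0.6658 + ω·0.5572 = 0.5138
  w: GS value = (-4 - (-1)·0.8693 - (1)·0.5138) / (5) = -0.7289;  w ← (1−ω)·-0.8361 + ω·-0.7289 = -0.6860

(0.8693, 0.5138, -0.6860)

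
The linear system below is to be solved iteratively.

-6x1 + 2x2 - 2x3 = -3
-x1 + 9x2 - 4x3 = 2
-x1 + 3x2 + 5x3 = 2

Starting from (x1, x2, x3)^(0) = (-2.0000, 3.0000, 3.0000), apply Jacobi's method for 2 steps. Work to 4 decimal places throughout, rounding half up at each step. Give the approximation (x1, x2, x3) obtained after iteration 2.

Iteration 1:
  x1 = (-3 - (2)·3.0000 - (-2)·3.0000) / (-6) = 0.5000
  x2 = (2 - (-1)·-2.0000 - (-4)·3.0000) / (9) = 1.3333
  x3 = (2 - (-1)·-2.0000 - (3)·3.0000) / (5) = -1.8000
Iteration 2:
  x1 = (-3 - (2)·1.3333 - (-2)·-1.8000) / (-6) = 1.5444
  x2 = (2 - (-1)·0.5000 - (-4)·-1.8000) / (9) = -0.5222
  x3 = (2 - (-1)·0.5000 - (3)·1.3333) / (5) = -0.3000

(1.5444, -0.5222, -0.3000)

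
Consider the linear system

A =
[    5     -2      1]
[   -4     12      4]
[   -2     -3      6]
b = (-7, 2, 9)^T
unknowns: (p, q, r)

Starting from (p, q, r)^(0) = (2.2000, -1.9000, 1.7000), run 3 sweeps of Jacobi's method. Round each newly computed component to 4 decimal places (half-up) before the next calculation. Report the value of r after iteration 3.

Iteration 1:
  p = (-7 - (-2)·-1.9000 - (1)·1.7000) / (5) = -2.5000
  q = (2 - (-4)·2.2000 - (4)·1.7000) / (12) = 0.3333
  r = (9 - (-2)·2.2000 - (-3)·-1.9000) / (6) = 1.2833
Iteration 2:
  p = (-7 - (-2)·0.3333 - (1)·1.2833) / (5) = -1.5233
  q = (2 - (-4)·-2.5000 - (4)·1.2833) / (12) = -1.0944
  r = (9 - (-2)·-2.5000 - (-3)·0.3333) / (6) = 0.8333
Iteration 3:
  p = (-7 - (-2)·-1.0944 - (1)·0.8333) / (5) = -2.0044
  q = (2 - (-4)·-1.5233 - (4)·0.8333) / (12) = -0.6189
  r = (9 - (-2)·-1.5233 - (-3)·-1.0944) / (6) = 0.4450

0.4450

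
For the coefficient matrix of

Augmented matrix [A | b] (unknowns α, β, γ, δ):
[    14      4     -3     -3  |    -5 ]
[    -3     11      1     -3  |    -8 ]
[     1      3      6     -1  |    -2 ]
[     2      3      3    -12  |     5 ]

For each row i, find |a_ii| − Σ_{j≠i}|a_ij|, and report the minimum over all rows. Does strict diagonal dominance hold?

row 1: |14| − (4+3+3) = 4
row 2: |11| − (3+1+3) = 4
row 3: |6| − (1+3+1) = 1
row 4: |-12| − (2+3+3) = 4
minimum over rows = 1 → strictly diagonally dominant (convergence guaranteed)

1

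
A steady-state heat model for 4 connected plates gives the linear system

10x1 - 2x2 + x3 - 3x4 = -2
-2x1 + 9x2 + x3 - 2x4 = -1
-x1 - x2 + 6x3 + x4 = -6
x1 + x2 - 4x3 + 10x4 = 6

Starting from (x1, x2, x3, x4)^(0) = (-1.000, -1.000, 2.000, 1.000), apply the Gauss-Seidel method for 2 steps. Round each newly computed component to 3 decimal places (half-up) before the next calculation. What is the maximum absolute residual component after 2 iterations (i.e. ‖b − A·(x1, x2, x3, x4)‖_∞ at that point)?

0.353

Iteration 1:
  x1 = (-2 - (-2)·-1.000 - (1)·2.000 - (-3)·1.000) / (10) = -0.300
  x2 = (-1 - (-2)·-0.300 - (1)·2.000 - (-2)·1.000) / (9) = -0.178
  x3 = (-6 - (-1)·-0.300 - (-1)·-0.178 - (1)·1.000) / (6) = -1.246
  x4 = (6 - (1)·-0.300 - (1)·-0.178 - (-4)·-1.246) / (10) = 0.149
Iteration 2:
  x1 = (-2 - (-2)·-0.178 - (1)·-1.246 - (-3)·0.149) / (10) = -0.066
  x2 = (-1 - (-2)·-0.066 - (1)·-1.246 - (-2)·0.149) / (9) = 0.046
  x3 = (-6 - (-1)·-0.066 - (-1)·0.046 - (1)·0.149) / (6) = -1.028
  x4 = (6 - (1)·-0.066 - (1)·0.046 - (-4)·-1.028) / (10) = 0.191
Residual b − A·x = (0.353, -0.136, -0.043, -0.002); ∞-norm = 0.353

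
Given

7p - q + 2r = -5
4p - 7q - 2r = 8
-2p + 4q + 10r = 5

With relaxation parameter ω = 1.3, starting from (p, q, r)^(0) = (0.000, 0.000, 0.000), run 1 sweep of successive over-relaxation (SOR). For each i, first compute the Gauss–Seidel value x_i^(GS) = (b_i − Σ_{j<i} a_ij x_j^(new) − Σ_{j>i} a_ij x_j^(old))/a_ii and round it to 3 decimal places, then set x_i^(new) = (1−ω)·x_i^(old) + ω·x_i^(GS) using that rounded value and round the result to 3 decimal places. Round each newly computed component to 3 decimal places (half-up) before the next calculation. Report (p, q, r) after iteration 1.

(-0.928, -2.175, 1.539)

Iteration 1:
  p: GS value = (-5 - (-1)·0.000 - (2)·0.000) / (7) = -0.714;  p ← (1−ω)·0.000 + ω·-0.714 = -0.928
  q: GS value = (8 - (4)·-0.928 - (-2)·0.000) / (-7) = -1.673;  q ← (1−ω)·0.000 + ω·-1.673 = -2.175
  r: GS value = (5 - (-2)·-0.928 - (4)·-2.175) / (10) = 1.184;  r ← (1−ω)·0.000 + ω·1.184 = 1.539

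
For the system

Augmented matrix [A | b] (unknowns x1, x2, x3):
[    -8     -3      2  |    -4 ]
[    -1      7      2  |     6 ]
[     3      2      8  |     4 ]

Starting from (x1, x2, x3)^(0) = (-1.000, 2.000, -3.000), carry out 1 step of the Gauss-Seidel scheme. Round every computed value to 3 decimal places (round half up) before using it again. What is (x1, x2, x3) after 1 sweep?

Iteration 1:
  x1 = (-4 - (-3)·2.000 - (2)·-3.000) / (-8) = -1.000
  x2 = (6 - (-1)·-1.000 - (2)·-3.000) / (7) = 1.571
  x3 = (4 - (3)·-1.000 - (2)·1.571) / (8) = 0.482

(-1.000, 1.571, 0.482)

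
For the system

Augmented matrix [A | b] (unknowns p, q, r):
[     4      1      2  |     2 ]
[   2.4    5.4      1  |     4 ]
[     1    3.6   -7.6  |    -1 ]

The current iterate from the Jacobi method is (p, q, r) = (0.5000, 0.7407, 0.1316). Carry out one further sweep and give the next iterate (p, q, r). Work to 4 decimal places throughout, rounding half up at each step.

(0.2490, 0.4941, 0.5482)

One sweep:
  p = (2 - (1)·0.7407 - (2)·0.1316) / (4) = 0.2490
  q = (4 - (2.4)·0.5000 - (1)·0.1316) / (5.4) = 0.4941
  r = (-1 - (1)·0.5000 - (3.6)·0.7407) / (-7.6) = 0.5482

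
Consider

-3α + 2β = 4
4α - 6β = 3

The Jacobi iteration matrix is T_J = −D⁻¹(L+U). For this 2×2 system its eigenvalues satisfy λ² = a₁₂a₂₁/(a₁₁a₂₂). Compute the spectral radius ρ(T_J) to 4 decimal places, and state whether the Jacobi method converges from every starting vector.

0.6667

a₁₂a₂₁/(a₁₁a₂₂) = (2)·(4) / ((-3)·(-6)) = 0.444444
ρ = √|0.444444| = √0.444444 = 0.6667
ρ < 1, so Jacobi converges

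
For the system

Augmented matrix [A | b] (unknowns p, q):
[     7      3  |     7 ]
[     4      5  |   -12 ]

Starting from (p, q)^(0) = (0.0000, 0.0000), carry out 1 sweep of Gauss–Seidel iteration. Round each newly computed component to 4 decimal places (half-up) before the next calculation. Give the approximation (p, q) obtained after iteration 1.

(1.0000, -3.2000)

Iteration 1:
  p = (7 - (3)·0.0000) / (7) = 1.0000
  q = (-12 - (4)·1.0000) / (5) = -3.2000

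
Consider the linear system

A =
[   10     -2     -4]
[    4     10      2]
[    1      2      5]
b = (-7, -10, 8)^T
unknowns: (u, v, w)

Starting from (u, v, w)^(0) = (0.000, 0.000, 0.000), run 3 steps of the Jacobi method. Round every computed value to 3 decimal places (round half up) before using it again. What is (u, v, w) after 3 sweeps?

(-0.052, -1.324, 2.068)

Iteration 1:
  u = (-7 - (-2)·0.000 - (-4)·0.000) / (10) = -0.700
  v = (-10 - (4)·0.000 - (2)·0.000) / (10) = -1.000
  w = (8 - (1)·0.000 - (2)·0.000) / (5) = 1.600
Iteration 2:
  u = (-7 - (-2)·-1.000 - (-4)·1.600) / (10) = -0.260
  v = (-10 - (4)·-0.700 - (2)·1.600) / (10) = -1.040
  w = (8 - (1)·-0.700 - (2)·-1.000) / (5) = 2.140
Iteration 3:
  u = (-7 - (-2)·-1.040 - (-4)·2.140) / (10) = -0.052
  v = (-10 - (4)·-0.260 - (2)·2.140) / (10) = -1.324
  w = (8 - (1)·-0.260 - (2)·-1.040) / (5) = 2.068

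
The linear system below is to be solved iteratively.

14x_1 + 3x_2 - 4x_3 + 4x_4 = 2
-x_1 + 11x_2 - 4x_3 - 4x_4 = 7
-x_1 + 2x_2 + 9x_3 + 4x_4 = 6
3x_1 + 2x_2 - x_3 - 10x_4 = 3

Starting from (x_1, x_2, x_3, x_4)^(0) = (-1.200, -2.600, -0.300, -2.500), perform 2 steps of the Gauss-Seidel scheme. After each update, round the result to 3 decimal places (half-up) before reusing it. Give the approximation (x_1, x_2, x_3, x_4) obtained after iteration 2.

Iteration 1:
  x_1 = (2 - (3)·-2.600 - (-4)·-0.300 - (4)·-2.500) / (14) = 1.329
  x_2 = (7 - (-1)·1.329 - (-4)·-0.300 - (-4)·-2.500) / (11) = -0.261
  x_3 = (6 - (-1)·1.329 - (2)·-0.261 - (4)·-2.500) / (9) = 1.983
  x_4 = (3 - (3)·1.329 - (2)·-0.261 - (-1)·1.983) / (-10) = -0.152
Iteration 2:
  x_1 = (2 - (3)·-0.261 - (-4)·1.983 - (4)·-0.152) / (14) = 0.809
  x_2 = (7 - (-1)·0.809 - (-4)·1.983 - (-4)·-0.152) / (11) = 1.376
  x_3 = (6 - (-1)·0.809 - (2)·1.376 - (4)·-0.152) / (9) = 0.518
  x_4 = (3 - (3)·0.809 - (2)·1.376 - (-1)·0.518) / (-10) = 0.166

(0.809, 1.376, 0.518, 0.166)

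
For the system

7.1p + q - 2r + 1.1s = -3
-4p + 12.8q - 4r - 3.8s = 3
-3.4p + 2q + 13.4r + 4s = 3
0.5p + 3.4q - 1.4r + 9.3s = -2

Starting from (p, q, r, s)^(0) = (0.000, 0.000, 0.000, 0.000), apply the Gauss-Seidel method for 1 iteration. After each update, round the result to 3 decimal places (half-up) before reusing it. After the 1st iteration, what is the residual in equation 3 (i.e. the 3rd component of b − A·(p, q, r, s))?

0.860

Iteration 1:
  p = (-3 - (1)·0.000 - (-2)·0.000 - (1.1)·0.000) / (7.1) = -0.423
  q = (3 - (-4)·-0.423 - (-4)·0.000 - (-3.8)·0.000) / (12.8) = 0.102
  r = (3 - (-3.4)·-0.423 - (2)·0.102 - (4)·0.000) / (13.4) = 0.101
  s = (-2 - (0.5)·-0.423 - (3.4)·0.102 - (-1.4)·0.101) / (9.3) = -0.214
Residual b − A·x = (0.339, -0.407, 0.860, -0.004)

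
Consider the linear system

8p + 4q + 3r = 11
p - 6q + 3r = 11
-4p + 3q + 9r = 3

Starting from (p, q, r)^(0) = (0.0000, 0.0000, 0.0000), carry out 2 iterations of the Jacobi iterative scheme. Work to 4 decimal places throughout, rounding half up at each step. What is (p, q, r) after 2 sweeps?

(2.1667, -1.4375, 1.5555)

Iteration 1:
  p = (11 - (4)·0.0000 - (3)·0.0000) / (8) = 1.3750
  q = (11 - (1)·0.0000 - (3)·0.0000) / (-6) = -1.8333
  r = (3 - (-4)·0.0000 - (3)·0.0000) / (9) = 0.3333
Iteration 2:
  p = (11 - (4)·-1.8333 - (3)·0.3333) / (8) = 2.1667
  q = (11 - (1)·1.3750 - (3)·0.3333) / (-6) = -1.4375
  r = (3 - (-4)·1.3750 - (3)·-1.8333) / (9) = 1.5555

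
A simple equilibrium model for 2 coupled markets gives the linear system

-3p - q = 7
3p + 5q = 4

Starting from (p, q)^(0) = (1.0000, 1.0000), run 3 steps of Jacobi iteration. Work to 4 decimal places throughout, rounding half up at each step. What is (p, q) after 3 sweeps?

Iteration 1:
  p = (7 - (-1)·1.0000) / (-3) = -2.6667
  q = (4 - (3)·1.0000) / (5) = 0.2000
Iteration 2:
  p = (7 - (-1)·0.2000) / (-3) = -2.4000
  q = (4 - (3)·-2.6667) / (5) = 2.4000
Iteration 3:
  p = (7 - (-1)·2.4000) / (-3) = -3.1333
  q = (4 - (3)·-2.4000) / (5) = 2.2400

(-3.1333, 2.2400)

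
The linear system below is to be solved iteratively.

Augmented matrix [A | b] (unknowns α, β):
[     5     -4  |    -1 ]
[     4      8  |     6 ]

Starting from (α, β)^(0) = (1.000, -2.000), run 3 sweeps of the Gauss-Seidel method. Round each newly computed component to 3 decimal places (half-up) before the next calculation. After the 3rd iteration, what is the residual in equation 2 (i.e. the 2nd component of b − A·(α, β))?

Iteration 1:
  α = (-1 - (-4)·-2.000) / (5) = -1.800
  β = (6 - (4)·-1.800) / (8) = 1.650
Iteration 2:
  α = (-1 - (-4)·1.650) / (5) = 1.120
  β = (6 - (4)·1.120) / (8) = 0.190
Iteration 3:
  α = (-1 - (-4)·0.190) / (5) = -0.048
  β = (6 - (4)·-0.048) / (8) = 0.774
Residual b − A·x = (2.336, 0.000)

0.000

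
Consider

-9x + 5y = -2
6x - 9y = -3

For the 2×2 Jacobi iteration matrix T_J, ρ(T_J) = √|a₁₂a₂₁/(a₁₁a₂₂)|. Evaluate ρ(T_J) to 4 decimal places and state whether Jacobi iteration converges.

a₁₂a₂₁/(a₁₁a₂₂) = (5)·(6) / ((-9)·(-9)) = 0.370370
ρ = √|0.370370| = √0.370370 = 0.6086
ρ < 1, so Jacobi converges

0.6086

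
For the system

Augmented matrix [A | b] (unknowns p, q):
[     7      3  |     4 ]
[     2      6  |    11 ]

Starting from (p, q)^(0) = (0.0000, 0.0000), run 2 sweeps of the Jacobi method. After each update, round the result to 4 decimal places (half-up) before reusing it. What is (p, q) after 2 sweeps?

(-0.2143, 1.6429)

Iteration 1:
  p = (4 - (3)·0.0000) / (7) = 0.5714
  q = (11 - (2)·0.0000) / (6) = 1.8333
Iteration 2:
  p = (4 - (3)·1.8333) / (7) = -0.2143
  q = (11 - (2)·0.5714) / (6) = 1.6429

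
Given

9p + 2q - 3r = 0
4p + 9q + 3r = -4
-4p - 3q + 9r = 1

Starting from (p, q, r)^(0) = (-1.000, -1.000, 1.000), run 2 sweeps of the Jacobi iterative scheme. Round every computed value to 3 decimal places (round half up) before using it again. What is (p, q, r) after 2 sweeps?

Iteration 1:
  p = (0 - (2)·-1.000 - (-3)·1.000) / (9) = 0.556
  q = (-4 - (4)·-1.000 - (3)·1.000) / (9) = -0.333
  r = (1 - (-4)·-1.000 - (-3)·-1.000) / (9) = -0.667
Iteration 2:
  p = (0 - (2)·-0.333 - (-3)·-0.667) / (9) = -0.148
  q = (-4 - (4)·0.556 - (3)·-0.667) / (9) = -0.469
  r = (1 - (-4)·0.556 - (-3)·-0.333) / (9) = 0.247

(-0.148, -0.469, 0.247)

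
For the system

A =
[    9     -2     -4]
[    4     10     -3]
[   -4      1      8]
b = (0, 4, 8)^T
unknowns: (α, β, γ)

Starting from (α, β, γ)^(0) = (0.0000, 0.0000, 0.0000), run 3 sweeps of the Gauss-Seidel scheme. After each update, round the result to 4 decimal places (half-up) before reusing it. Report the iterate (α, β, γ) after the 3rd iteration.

(0.6381, 0.5034, 1.2561)

Iteration 1:
  α = (0 - (-2)·0.0000 - (-4)·0.0000) / (9) = 0.0000
  β = (4 - (4)·0.0000 - (-3)·0.0000) / (10) = 0.4000
  γ = (8 - (-4)·0.0000 - (1)·0.4000) / (8) = 0.9500
Iteration 2:
  α = (0 - (-2)·0.4000 - (-4)·0.9500) / (9) = 0.5111
  β = (4 - (4)·0.5111 - (-3)·0.9500) / (10) = 0.4806
  γ = (8 - (-4)·0.5111 - (1)·0.4806) / (8) = 1.1955
Iteration 3:
  α = (0 - (-2)·0.4806 - (-4)·1.1955) / (9) = 0.6381
  β = (4 - (4)·0.6381 - (-3)·1.1955) / (10) = 0.5034
  γ = (8 - (-4)·0.6381 - (1)·0.5034) / (8) = 1.2561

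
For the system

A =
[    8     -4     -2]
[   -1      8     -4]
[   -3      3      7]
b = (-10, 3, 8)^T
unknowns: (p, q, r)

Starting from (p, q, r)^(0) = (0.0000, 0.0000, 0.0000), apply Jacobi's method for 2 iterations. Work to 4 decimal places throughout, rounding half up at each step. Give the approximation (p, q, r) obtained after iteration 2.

Iteration 1:
  p = (-10 - (-4)·0.0000 - (-2)·0.0000) / (8) = -1.2500
  q = (3 - (-1)·0.0000 - (-4)·0.0000) / (8) = 0.3750
  r = (8 - (-3)·0.0000 - (3)·0.0000) / (7) = 1.1429
Iteration 2:
  p = (-10 - (-4)·0.3750 - (-2)·1.1429) / (8) = -0.7768
  q = (3 - (-1)·-1.2500 - (-4)·1.1429) / (8) = 0.7902
  r = (8 - (-3)·-1.2500 - (3)·0.3750) / (7) = 0.4464

(-0.7768, 0.7902, 0.4464)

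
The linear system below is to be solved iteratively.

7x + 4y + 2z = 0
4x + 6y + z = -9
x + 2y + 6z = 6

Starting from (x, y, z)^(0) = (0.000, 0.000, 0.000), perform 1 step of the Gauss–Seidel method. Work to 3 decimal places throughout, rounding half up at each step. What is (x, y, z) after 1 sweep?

Iteration 1:
  x = (0 - (4)·0.000 - (2)·0.000) / (7) = 0.000
  y = (-9 - (4)·0.000 - (1)·0.000) / (6) = -1.500
  z = (6 - (1)·0.000 - (2)·-1.500) / (6) = 1.500

(0.000, -1.500, 1.500)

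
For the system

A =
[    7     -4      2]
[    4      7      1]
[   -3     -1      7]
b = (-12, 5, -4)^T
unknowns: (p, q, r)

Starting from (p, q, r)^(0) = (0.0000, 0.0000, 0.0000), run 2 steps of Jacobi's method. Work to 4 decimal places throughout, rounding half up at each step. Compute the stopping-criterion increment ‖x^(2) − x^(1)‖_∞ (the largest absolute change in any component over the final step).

Iteration 1:
  p = (-12 - (-4)·0.0000 - (2)·0.0000) / (7) = -1.7143
  q = (5 - (4)·0.0000 - (1)·0.0000) / (7) = 0.7143
  r = (-4 - (-3)·0.0000 - (-1)·0.0000) / (7) = -0.5714
Iteration 2:
  p = (-12 - (-4)·0.7143 - (2)·-0.5714) / (7) = -1.1429
  q = (5 - (4)·-1.7143 - (1)·-0.5714) / (7) = 1.7755
  r = (-4 - (-3)·-1.7143 - (-1)·0.7143) / (7) = -1.2041
Change: (0.5714, 1.0612, -0.6327) → max |·| = 1.0612

1.0612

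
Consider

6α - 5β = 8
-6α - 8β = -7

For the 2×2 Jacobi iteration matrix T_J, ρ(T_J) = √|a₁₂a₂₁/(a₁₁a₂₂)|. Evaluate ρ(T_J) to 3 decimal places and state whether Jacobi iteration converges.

0.791

a₁₂a₂₁/(a₁₁a₂₂) = (-5)·(-6) / ((6)·(-8)) = -0.625000
ρ = √|-0.625000| = √0.625000 = 0.791
ρ < 1, so Jacobi converges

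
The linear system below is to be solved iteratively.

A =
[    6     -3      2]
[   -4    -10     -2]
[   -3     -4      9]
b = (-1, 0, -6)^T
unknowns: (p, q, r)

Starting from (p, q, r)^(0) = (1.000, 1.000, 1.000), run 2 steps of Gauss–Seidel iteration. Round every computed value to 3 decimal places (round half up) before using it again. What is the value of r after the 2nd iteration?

-0.602

Iteration 1:
  p = (-1 - (-3)·1.000 - (2)·1.000) / (6) = 0.000
  q = (0 - (-4)·0.000 - (-2)·1.000) / (-10) = -0.200
  r = (-6 - (-3)·0.000 - (-4)·-0.200) / (9) = -0.756
Iteration 2:
  p = (-1 - (-3)·-0.200 - (2)·-0.756) / (6) = -0.015
  q = (0 - (-4)·-0.015 - (-2)·-0.756) / (-10) = 0.157
  r = (-6 - (-3)·-0.015 - (-4)·0.157) / (9) = -0.602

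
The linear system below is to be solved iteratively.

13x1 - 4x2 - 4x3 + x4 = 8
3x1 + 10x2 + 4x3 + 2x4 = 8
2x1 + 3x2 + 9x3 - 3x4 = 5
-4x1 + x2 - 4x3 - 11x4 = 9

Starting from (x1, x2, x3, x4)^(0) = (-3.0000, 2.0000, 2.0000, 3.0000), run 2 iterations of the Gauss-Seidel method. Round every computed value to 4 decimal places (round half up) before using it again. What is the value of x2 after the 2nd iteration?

Iteration 1:
  x1 = (8 - (-4)·2.0000 - (-4)·2.0000 - (1)·3.0000) / (13) = 1.6154
  x2 = (8 - (3)·1.6154 - (4)·2.0000 - (2)·3.0000) / (10) = -1.0846
  x3 = (5 - (2)·1.6154 - (3)·-1.0846 - (-3)·3.0000) / (9) = 1.5581
  x4 = (9 - (-4)·1.6154 - (1)·-1.0846 - (-4)·1.5581) / (-11) = -2.0708
Iteration 2:
  x1 = (8 - (-4)·-1.0846 - (-4)·1.5581 - (1)·-2.0708) / (13) = 0.9204
  x2 = (8 - (3)·0.9204 - (4)·1.5581 - (2)·-2.0708) / (10) = 0.3148
  x3 = (5 - (2)·0.9204 - (3)·0.3148 - (-3)·-2.0708) / (9) = -0.4442
  x4 = (9 - (-4)·0.9204 - (1)·0.3148 - (-4)·-0.4442) / (-11) = -0.9627

0.3148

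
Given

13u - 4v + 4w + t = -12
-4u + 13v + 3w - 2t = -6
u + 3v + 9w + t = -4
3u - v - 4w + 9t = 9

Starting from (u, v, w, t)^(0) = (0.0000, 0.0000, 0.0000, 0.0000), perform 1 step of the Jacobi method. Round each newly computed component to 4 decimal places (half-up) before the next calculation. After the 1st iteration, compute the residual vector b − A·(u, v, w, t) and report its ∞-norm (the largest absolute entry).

1.3072

Iteration 1:
  u = (-12 - (-4)·0.0000 - (4)·0.0000 - (1)·0.0000) / (13) = -0.9231
  v = (-6 - (-4)·0.0000 - (3)·0.0000 - (-2)·0.0000) / (13) = -0.4615
  w = (-4 - (1)·0.0000 - (3)·0.0000 - (1)·0.0000) / (9) = -0.4444
  t = (9 - (3)·0.0000 - (-1)·0.0000 - (-4)·0.0000) / (9) = 1.0000
Residual b − A·x = (-1.0681, -0.3597, 1.3072, 0.5302); ∞-norm = 1.3072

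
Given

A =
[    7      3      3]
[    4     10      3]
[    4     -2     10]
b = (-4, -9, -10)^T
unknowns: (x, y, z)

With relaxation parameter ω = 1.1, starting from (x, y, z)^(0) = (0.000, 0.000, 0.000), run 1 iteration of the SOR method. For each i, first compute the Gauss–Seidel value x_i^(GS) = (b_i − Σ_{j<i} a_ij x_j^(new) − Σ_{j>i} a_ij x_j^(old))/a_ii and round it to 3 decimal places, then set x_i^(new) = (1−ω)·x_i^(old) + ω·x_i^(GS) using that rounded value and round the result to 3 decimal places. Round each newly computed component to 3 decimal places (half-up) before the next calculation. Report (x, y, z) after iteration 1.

(-0.628, -0.714, -0.981)

Iteration 1:
  x: GS value = (-4 - (3)·0.000 - (3)·0.000) / (7) = -0.571;  x ← (1−ω)·0.000 + ω·-0.571 = -0.628
  y: GS value = (-9 - (4)·-0.628 - (3)·0.000) / (10) = -0.649;  y ← (1−ω)·0.000 + ω·-0.649 = -0.714
  z: GS value = (-10 - (4)·-0.628 - (-2)·-0.714) / (10) = -0.892;  z ← (1−ω)·0.000 + ω·-0.892 = -0.981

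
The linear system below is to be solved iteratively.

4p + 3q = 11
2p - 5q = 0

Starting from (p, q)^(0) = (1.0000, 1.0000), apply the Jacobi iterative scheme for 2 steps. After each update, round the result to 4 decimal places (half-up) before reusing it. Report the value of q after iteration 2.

0.8000

Iteration 1:
  p = (11 - (3)·1.0000) / (4) = 2.0000
  q = (0 - (2)·1.0000) / (-5) = 0.4000
Iteration 2:
  p = (11 - (3)·0.4000) / (4) = 2.4500
  q = (0 - (2)·2.0000) / (-5) = 0.8000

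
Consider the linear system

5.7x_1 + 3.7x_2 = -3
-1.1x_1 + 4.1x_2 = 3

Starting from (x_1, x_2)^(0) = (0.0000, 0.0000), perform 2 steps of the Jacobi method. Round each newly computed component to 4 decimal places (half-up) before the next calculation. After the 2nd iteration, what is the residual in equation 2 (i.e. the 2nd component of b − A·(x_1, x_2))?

-0.5225

Iteration 1:
  x_1 = (-3 - (3.7)·0.0000) / (5.7) = -0.5263
  x_2 = (3 - (-1.1)·0.0000) / (4.1) = 0.7317
Iteration 2:
  x_1 = (-3 - (3.7)·0.7317) / (5.7) = -1.0013
  x_2 = (3 - (-1.1)·-0.5263) / (4.1) = 0.5905
Residual b − A·x = (0.5226, -0.5225)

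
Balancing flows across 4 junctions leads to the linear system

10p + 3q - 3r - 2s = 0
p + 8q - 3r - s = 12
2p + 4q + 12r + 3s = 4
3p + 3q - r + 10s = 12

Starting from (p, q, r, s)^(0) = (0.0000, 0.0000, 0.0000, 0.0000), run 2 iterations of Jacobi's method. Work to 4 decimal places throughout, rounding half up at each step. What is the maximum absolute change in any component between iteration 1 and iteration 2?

Iteration 1:
  p = (0 - (3)·0.0000 - (-3)·0.0000 - (-2)·0.0000) / (10) = 0.0000
  q = (12 - (1)·0.0000 - (-3)·0.0000 - (-1)·0.0000) / (8) = 1.5000
  r = (4 - (2)·0.0000 - (4)·0.0000 - (3)·0.0000) / (12) = 0.3333
  s = (12 - (3)·0.0000 - (3)·0.0000 - (-1)·0.0000) / (10) = 1.2000
Iteration 2:
  p = (0 - (3)·1.5000 - (-3)·0.3333 - (-2)·1.2000) / (10) = -0.1100
  q = (12 - (1)·0.0000 - (-3)·0.3333 - (-1)·1.2000) / (8) = 1.7750
  r = (4 - (2)·0.0000 - (4)·1.5000 - (3)·1.2000) / (12) = -0.4667
  s = (12 - (3)·0.0000 - (3)·1.5000 - (-1)·0.3333) / (10) = 0.7833
Change: (-0.1100, 0.2750, -0.8000, -0.4167) → max |·| = 0.8000

0.8000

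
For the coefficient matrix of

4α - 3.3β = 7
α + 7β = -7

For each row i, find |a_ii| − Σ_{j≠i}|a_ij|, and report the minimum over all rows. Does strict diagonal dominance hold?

row 1: |4| − (3.3) = 0.7
row 2: |7| − (1) = 6
minimum over rows = 0.7 → strictly diagonally dominant (convergence guaranteed)

0.7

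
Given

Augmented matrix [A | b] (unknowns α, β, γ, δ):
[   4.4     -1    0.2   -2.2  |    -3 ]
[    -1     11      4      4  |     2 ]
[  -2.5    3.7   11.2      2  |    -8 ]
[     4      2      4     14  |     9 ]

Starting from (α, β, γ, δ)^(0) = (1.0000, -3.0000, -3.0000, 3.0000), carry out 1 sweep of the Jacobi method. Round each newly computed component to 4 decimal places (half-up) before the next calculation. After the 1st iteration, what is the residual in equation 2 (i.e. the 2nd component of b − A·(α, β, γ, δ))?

Iteration 1:
  α = (-3 - (-1)·-3.0000 - (0.2)·-3.0000 - (-2.2)·3.0000) / (4.4) = 0.2727
  β = (2 - (-1)·1.0000 - (4)·-3.0000 - (4)·3.0000) / (11) = 0.2727
  γ = (-8 - (-2.5)·1.0000 - (3.7)·-3.0000 - (2)·3.0000) / (11.2) = -0.0357
  δ = (9 - (4)·1.0000 - (2)·-3.0000 - (4)·-3.0000) / (14) = 1.6429
Residual b − A·x = (-0.3057, -7.1558, -11.2132, -15.4940)

-7.1558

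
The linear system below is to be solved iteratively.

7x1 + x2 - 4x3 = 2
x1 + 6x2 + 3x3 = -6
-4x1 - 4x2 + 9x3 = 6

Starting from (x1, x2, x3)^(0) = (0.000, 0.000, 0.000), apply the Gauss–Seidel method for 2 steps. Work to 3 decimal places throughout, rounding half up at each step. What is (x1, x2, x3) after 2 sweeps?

(0.623, -1.268, 0.380)

Iteration 1:
  x1 = (2 - (1)·0.000 - (-4)·0.000) / (7) = 0.286
  x2 = (-6 - (1)·0.286 - (3)·0.000) / (6) = -1.048
  x3 = (6 - (-4)·0.286 - (-4)·-1.048) / (9) = 0.328
Iteration 2:
  x1 = (2 - (1)·-1.048 - (-4)·0.328) / (7) = 0.623
  x2 = (-6 - (1)·0.623 - (3)·0.328) / (6) = -1.268
  x3 = (6 - (-4)·0.623 - (-4)·-1.268) / (9) = 0.380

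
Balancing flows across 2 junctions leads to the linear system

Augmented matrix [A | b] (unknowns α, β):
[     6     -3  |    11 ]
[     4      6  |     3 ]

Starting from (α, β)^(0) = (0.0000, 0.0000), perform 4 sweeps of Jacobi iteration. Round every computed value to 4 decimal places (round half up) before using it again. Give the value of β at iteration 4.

Iteration 1:
  α = (11 - (-3)·0.0000) / (6) = 1.8333
  β = (3 - (4)·0.0000) / (6) = 0.5000
Iteration 2:
  α = (11 - (-3)·0.5000) / (6) = 2.0833
  β = (3 - (4)·1.8333) / (6) = -0.7222
Iteration 3:
  α = (11 - (-3)·-0.7222) / (6) = 1.4722
  β = (3 - (4)·2.0833) / (6) = -0.8889
Iteration 4:
  α = (11 - (-3)·-0.8889) / (6) = 1.3889
  β = (3 - (4)·1.4722) / (6) = -0.4815

-0.4815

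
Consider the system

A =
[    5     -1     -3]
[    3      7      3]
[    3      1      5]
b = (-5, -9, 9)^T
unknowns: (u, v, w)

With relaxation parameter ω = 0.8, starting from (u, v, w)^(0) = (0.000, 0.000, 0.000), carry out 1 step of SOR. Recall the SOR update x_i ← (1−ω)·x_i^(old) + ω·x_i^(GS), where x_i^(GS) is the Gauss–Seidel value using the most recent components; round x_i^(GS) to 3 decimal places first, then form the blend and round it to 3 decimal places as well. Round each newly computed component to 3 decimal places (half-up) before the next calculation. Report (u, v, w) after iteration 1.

(-0.800, -0.754, 1.945)

Iteration 1:
  u: GS value = (-5 - (-1)·0.000 - (-3)·0.000) / (5) = -1.000;  u ← (1−ω)·0.000 + ω·-1.000 = -0.800
  v: GS value = (-9 - (3)·-0.800 - (3)·0.000) / (7) = -0.943;  v ← (1−ω)·0.000 + ω·-0.943 = -0.754
  w: GS value = (9 - (3)·-0.800 - (1)·-0.754) / (5) = 2.431;  w ← (1−ω)·0.000 + ω·2.431 = 1.945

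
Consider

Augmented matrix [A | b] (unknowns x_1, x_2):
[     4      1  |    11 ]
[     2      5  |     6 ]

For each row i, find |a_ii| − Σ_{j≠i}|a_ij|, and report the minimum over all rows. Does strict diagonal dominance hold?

3

row 1: |4| − (1) = 3
row 2: |5| − (2) = 3
minimum over rows = 3 → strictly diagonally dominant (convergence guaranteed)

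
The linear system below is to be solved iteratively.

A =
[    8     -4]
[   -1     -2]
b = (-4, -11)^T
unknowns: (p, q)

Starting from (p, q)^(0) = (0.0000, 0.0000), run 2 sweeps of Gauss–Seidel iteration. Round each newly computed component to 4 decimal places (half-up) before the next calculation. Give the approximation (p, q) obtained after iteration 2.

Iteration 1:
  p = (-4 - (-4)·0.0000) / (8) = -0.5000
  q = (-11 - (-1)·-0.5000) / (-2) = 5.7500
Iteration 2:
  p = (-4 - (-4)·5.7500) / (8) = 2.3750
  q = (-11 - (-1)·2.3750) / (-2) = 4.3125

(2.3750, 4.3125)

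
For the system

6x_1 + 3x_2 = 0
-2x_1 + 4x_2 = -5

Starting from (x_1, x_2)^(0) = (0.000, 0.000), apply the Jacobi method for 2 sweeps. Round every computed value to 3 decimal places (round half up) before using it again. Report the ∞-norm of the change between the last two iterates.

Iteration 1:
  x_1 = (0 - (3)·0.000) / (6) = 0.000
  x_2 = (-5 - (-2)·0.000) / (4) = -1.250
Iteration 2:
  x_1 = (0 - (3)·-1.250) / (6) = 0.625
  x_2 = (-5 - (-2)·0.000) / (4) = -1.250
Change: (0.625, 0.000) → max |·| = 0.625

0.625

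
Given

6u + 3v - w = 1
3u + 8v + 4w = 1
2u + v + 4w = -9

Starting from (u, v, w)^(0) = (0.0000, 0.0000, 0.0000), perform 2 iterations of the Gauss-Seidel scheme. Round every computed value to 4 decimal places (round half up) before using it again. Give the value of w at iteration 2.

-2.4708

Iteration 1:
  u = (1 - (3)·0.0000 - (-1)·0.0000) / (6) = 0.1667
  v = (1 - (3)·0.1667 - (4)·0.0000) / (8) = 0.0625
  w = (-9 - (2)·0.1667 - (1)·0.0625) / (4) = -2.3490
Iteration 2:
  u = (1 - (3)·0.0625 - (-1)·-2.3490) / (6) = -0.2561
  v = (1 - (3)·-0.2561 - (4)·-2.3490) / (8) = 1.3955
  w = (-9 - (2)·-0.2561 - (1)·1.3955) / (4) = -2.4708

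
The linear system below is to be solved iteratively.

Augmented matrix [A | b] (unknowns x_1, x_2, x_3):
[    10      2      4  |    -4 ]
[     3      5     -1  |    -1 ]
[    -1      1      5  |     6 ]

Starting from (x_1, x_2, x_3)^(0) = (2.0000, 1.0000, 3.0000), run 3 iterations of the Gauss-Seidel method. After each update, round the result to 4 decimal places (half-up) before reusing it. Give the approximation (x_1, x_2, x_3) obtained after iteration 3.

Iteration 1:
  x_1 = (-4 - (2)·1.0000 - (4)·3.0000) / (10) = -1.8000
  x_2 = (-1 - (3)·-1.8000 - (-1)·3.0000) / (5) = 1.4800
  x_3 = (6 - (-1)·-1.8000 - (1)·1.4800) / (5) = 0.5440
Iteration 2:
  x_1 = (-4 - (2)·1.4800 - (4)·0.5440) / (10) = -0.9136
  x_2 = (-1 - (3)·-0.9136 - (-1)·0.5440) / (5) = 0.4570
  x_3 = (6 - (-1)·-0.9136 - (1)·0.4570) / (5) = 0.9259
Iteration 3:
  x_1 = (-4 - (2)·0.4570 - (4)·0.9259) / (10) = -0.8618
  x_2 = (-1 - (3)·-0.8618 - (-1)·0.9259) / (5) = 0.5023
  x_3 = (6 - (-1)·-0.8618 - (1)·0.5023) / (5) = 0.9272

(-0.8618, 0.5023, 0.9272)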